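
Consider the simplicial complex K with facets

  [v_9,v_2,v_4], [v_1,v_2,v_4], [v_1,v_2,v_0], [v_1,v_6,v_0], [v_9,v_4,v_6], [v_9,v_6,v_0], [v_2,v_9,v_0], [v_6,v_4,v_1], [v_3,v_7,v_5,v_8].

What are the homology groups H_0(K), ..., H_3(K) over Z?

Take the total order v_0 < v_1 < v_2 < v_3 < v_4 < v_5 < v_6 < v_7 < v_8 < v_9 on the vertex set. Then K (dimension 3) consists of the simplices:

  0-simplices (10): [v_0], [v_1], [v_2], [v_3], [v_4], [v_5], [v_6], [v_7], [v_8], [v_9]
  1-simplices (18): (18 of them)
  2-simplices (12): (12 of them)
  3-simplices (1): [v_3,v_5,v_7,v_8]

giving chain groups C_0 ≅ Z^10, C_1 ≅ Z^18, C_2 ≅ Z^12, C_3 ≅ Z^1.

Boundary ∂_1: C_1 → C_0 sends each edge [p,q] (with p < q) to q − p. For instance
  ∂[v_3,v_8] = [v_8] − [v_3].
The 10×18 boundary matrix has rank 8 and Smith normal form diag(1,1,1,1,1,1,1,1).

Boundary ∂_2: C_2 → C_1 acts by ∂[p,q,r] = [q,r] − [p,r] + [p,q]. For instance
  ∂[v_3,v_7,v_8] = [v_7,v_8] − [v_3,v_8] + [v_3,v_7],
  ∂[v_0,v_6,v_9] = [v_6,v_9] − [v_0,v_9] + [v_0,v_6].
This gives a 18×12 integer matrix of rank 10; reducing to Smith normal form yields diagonal entries (1,1,1,1,1,1,1,1,1,1).

The boundary map ∂_3: C_3 → C_2 sends each 3-simplex σ to the alternating sum Σ_i (−1)^i (σ with its i-th vertex removed). For instance
  ∂[v_3,v_5,v_7,v_8] = [v_5,v_7,v_8] − [v_3,v_7,v_8] + [v_3,v_5,v_8] − [v_3,v_5,v_7].
This gives a 12×1 integer matrix of rank 1; reducing to Smith normal form yields diagonal entries (1).

Now H_k = ker ∂_k / im ∂_{k+1}, so:

  H_0: rank C_0 − rank ∂_1 = 10 − 8 = 2, and the invariant factors of ∂_1 are all 1, so H_0 = Z^2.
  H_1: rank ker ∂_1 − rank ∂_2 = (18 − 8) − 10 = 0, and the invariant factors of ∂_2 are all 1, so H_1 = 0.
  H_2: rank ker ∂_2 − rank ∂_3 = (12 − 10) − 1 = 1, and the invariant factors of ∂_3 are all 1, so H_2 = Z.
  H_3: rank ker ∂_3 − rank ∂_4 = (1 − 1) − 0 = 0, and there is no ∂_4, so H_3 = 0.

As a check, the Euler characteristic is 10 − 18 + 12 − 1 = 3, which agrees with 2 − 0 + 1 − 0 = 3.
(K is a triangulation of the disjoint union of the 3-simplex and the 2-sphere S^2.)

H_0 = Z^2,  H_1 = 0,  H_2 = Z,  H_3 = 0.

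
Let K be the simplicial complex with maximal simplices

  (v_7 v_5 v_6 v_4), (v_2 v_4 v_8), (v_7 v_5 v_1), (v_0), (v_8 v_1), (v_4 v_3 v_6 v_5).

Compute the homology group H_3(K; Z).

H_3 ≅ 0.

Order the vertices as v_0 < v_1 < v_2 < v_3 < v_4 < v_5 < v_6 < v_7 < v_8. Listing each simplex with vertices in this order, K has dimension 3 with simplices:

  0-simplices (9): [v_0], [v_1], [v_2], [v_3], [v_4], [v_5], [v_6], [v_7], [v_8]
  1-simplices (15): (15 of them)
  2-simplices (9): [v_1,v_5,v_7], [v_2,v_4,v_8], [v_3,v_4,v_5], [v_3,v_4,v_6], [v_3,v_5,v_6], [v_4,v_5,v_6], [v_4,v_5,v_7], [v_4,v_6,v_7], [v_5,v_6,v_7]
  3-simplices (2): [v_3,v_4,v_5,v_6], [v_4,v_5,v_6,v_7]

Hence C_0 ≅ Z^9, C_1 ≅ Z^15, C_2 ≅ Z^9, C_3 ≅ Z^2.

The boundary map ∂_1: C_1 → C_0 maps an edge to its endpoints' difference, ∂[p,q] = q − p.
The resulting 9×15 matrix has rank 7, and its Smith normal form has invariant factors (1,1,1,1,1,1,1).

∂_2: C_2 → C_1 sends each 2-simplex [p,q,r] to [q,r] − [p,r] + [p,q]. For instance
  ∂[v_3,v_5,v_6] = [v_5,v_6] − [v_3,v_6] + [v_3,v_5],
  ∂[v_5,v_6,v_7] = [v_6,v_7] − [v_5,v_7] + [v_5,v_6].
This gives a 15×9 integer matrix of rank 7; reducing to Smith normal form yields diagonal entries (1,1,1,1,1,1,1).

∂_3: C_3 → C_2 sends each 3-simplex σ to the alternating sum Σ_i (−1)^i (σ with its i-th vertex removed). For instance
  ∂[v_4,v_5,v_6,v_7] = [v_5,v_6,v_7] − [v_4,v_6,v_7] + [v_4,v_5,v_7] − [v_4,v_5,v_6],
  ∂[v_3,v_4,v_5,v_6] = [v_4,v_5,v_6] − [v_3,v_5,v_6] + [v_3,v_4,v_6] − [v_3,v_4,v_5].
The 9×2 boundary matrix has rank 2 and Smith normal form diag(1,1).

Computing H_k = (kernel of ∂_k) / (image of ∂_{k+1}):

  H_3: rank ker ∂_3 − rank ∂_4 = (2 − 2) − 0 = 0, and there is no ∂_4, so H_3 = 0.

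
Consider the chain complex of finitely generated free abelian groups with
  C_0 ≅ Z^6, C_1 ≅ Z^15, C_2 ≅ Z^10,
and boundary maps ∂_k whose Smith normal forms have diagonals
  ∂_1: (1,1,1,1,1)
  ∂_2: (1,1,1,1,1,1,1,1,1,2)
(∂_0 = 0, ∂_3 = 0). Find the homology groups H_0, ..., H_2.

H_0: b_0 = 6 − 0 − 5 = 1; torsion from ∂_1 factors > 1: none. So H_0 = Z.
H_1: b_1 = 15 − 5 − 10 = 0; torsion from ∂_2 factors > 1: [2]. So H_1 = Z/2.
H_2: b_2 = 10 − 10 − 0 = 0; torsion from ∂_3 factors > 1: none. So H_2 = 0.

H_0 = Z,  H_1 = Z/2,  H_2 = 0.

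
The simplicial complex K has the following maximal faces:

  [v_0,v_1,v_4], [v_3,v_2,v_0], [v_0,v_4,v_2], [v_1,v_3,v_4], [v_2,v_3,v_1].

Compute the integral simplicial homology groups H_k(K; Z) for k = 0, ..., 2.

Take the total order v_0 < v_1 < v_2 < v_3 < v_4 on the vertex set. Then K (dimension 2) consists of the simplices:

  0-simplices (5): [v_0], [v_1], [v_2], [v_3], [v_4]
  1-simplices (10): [v_0,v_1], [v_0,v_2], [v_0,v_3], [v_0,v_4], [v_1,v_2], [v_1,v_3], [v_1,v_4], [v_2,v_3], [v_2,v_4], [v_3,v_4]
  2-simplices (5): [v_0,v_1,v_4], [v_0,v_2,v_3], [v_0,v_2,v_4], [v_1,v_2,v_3], [v_1,v_3,v_4]

Hence C_0 ≅ Z^5, C_1 ≅ Z^10, C_2 ≅ Z^5.

Boundary ∂_1: C_1 → C_0 sends each edge [p,q] (with p < q) to q − p. For instance
  ∂[v_0,v_2] = [v_2] − [v_0].
The resulting 5×10 matrix has rank 4, and its Smith normal form has invariant factors (1,1,1,1).

∂_2: C_2 → C_1 acts by ∂[p,q,r] = [q,r] − [p,r] + [p,q]. For instance
  ∂[v_0,v_1,v_4] = [v_1,v_4] − [v_0,v_4] + [v_0,v_1],
  ∂[v_0,v_2,v_4] = [v_2,v_4] − [v_0,v_4] + [v_0,v_2].
This gives a 10×5 integer matrix of rank 5; reducing to Smith normal form yields diagonal entries (1,1,1,1,1).

Now H_k = ker ∂_k / im ∂_{k+1}, so:

  H_0: rank C_0 − rank ∂_1 = 5 − 4 = 1, and the invariant factors of ∂_1 are all 1, so H_0 = Z.
  H_1: rank ker ∂_1 − rank ∂_2 = (10 − 4) − 5 = 1, and the invariant factors of ∂_2 are all 1, so H_1 = Z.
  H_2: rank ker ∂_2 − rank ∂_3 = (5 − 5) − 0 = 0, and there is no ∂_3, so H_2 = 0.

H_0 ≅ Z,  H_1 ≅ Z,  H_2 = 0.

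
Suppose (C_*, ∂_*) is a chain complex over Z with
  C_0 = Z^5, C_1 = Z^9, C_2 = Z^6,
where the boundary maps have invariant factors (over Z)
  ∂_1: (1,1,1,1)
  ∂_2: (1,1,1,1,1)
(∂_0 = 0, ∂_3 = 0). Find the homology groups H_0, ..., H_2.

H_0 = Z,  H_1 = 0,  H_2 = Z.

H_0: b_0 = 5 − 0 − 4 = 1; torsion from ∂_1 factors > 1: none. So H_0 = Z.
H_1: b_1 = 9 − 4 − 5 = 0; torsion from ∂_2 factors > 1: none. So H_1 = 0.
H_2: b_2 = 6 − 5 − 0 = 1; torsion from ∂_3 factors > 1: none. So H_2 = Z.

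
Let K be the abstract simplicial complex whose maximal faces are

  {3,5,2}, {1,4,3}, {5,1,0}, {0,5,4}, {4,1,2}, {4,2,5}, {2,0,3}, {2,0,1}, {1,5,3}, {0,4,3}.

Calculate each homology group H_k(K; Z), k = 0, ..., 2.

H_0 = Z,  H_1 = Z/2,  H_2 = 0.

Take the total order 0 < 1 < 2 < 3 < 4 < 5 on the vertex set. Then K (dimension 2) consists of the simplices:

  0-simplices (6): [0], [1], [2], [3], [4], [5]
  1-simplices (15): [0,1], [0,2], [0,3], [0,4], [0,5], [1,2], [1,3], [1,4], [1,5], [2,3], [2,4], [2,5], [3,4], [3,5], [4,5]
  2-simplices (10): [0,1,2], [0,1,5], [0,2,3], [0,3,4], [0,4,5], [1,2,4], [1,3,4], [1,3,5], [2,3,5], [2,4,5]

giving chain groups C_0 ≅ Z^6, C_1 ≅ Z^15, C_2 ≅ Z^10.

Boundary ∂_1: C_1 → C_0 maps an edge to its endpoints' difference, ∂[p,q] = q − p. For instance
  ∂[2,4] = [4] − [2].
The resulting 6×15 matrix has rank 5, and its Smith normal form has invariant factors (1,1,1,1,1).

The boundary map ∂_2: C_2 → C_1 acts by ∂[p,q,r] = [q,r] − [p,r] + [p,q]. For instance
  ∂[0,1,2] = [1,2] − [0,2] + [0,1],
  ∂[2,4,5] = [4,5] − [2,5] + [2,4].
The 15×10 boundary matrix has rank 10 and Smith normal form diag(1,1,1,1,1,1,1,1,1,2).

Now H_k = ker ∂_k / im ∂_{k+1}, so:

  H_0: rank C_0 − rank ∂_1 = 6 − 5 = 1, and the invariant factors of ∂_1 are all 1, so H_0 = Z.
  H_1: rank ker ∂_1 − rank ∂_2 = (15 − 5) − 10 = 0, and ∂_2 has invariant factor 2 > 1, so H_1 = Z/2.
  H_2: rank ker ∂_2 − rank ∂_3 = (10 − 10) − 0 = 0, and there is no ∂_3, so H_2 = 0.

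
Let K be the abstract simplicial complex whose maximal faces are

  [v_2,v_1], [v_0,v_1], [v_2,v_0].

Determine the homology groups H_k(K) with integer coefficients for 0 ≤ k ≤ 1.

H_0 = Z,  H_1 = Z.

Order the vertices as v_0 < v_1 < v_2. Listing each simplex with vertices in this order, K has dimension 1 with simplices:

  0-simplices (3): [v_0], [v_1], [v_2]
  1-simplices (3): [v_0,v_1], [v_0,v_2], [v_1,v_2]

giving chain groups C_0 ≅ Z^3, C_1 ≅ Z^3.

∂_1: C_1 → C_0 sends each edge [p,q] (with p < q) to q − p.
This gives a 3×3 integer matrix of rank 2; reducing to Smith normal form yields diagonal entries (1,1).

Computing H_k = (kernel of ∂_k) / (image of ∂_{k+1}):

  H_0: rank C_0 − rank ∂_1 = 3 − 2 = 1, and the invariant factors of ∂_1 are all 1, so H_0 ≅ Z.
  H_1: rank ker ∂_1 − rank ∂_2 = (3 − 2) − 0 = 1, and there is no ∂_2, so H_1 ≅ Z.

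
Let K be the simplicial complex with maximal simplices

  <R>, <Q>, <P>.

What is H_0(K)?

Take the total order P < Q < R on the vertex set. Then K (dimension 0) consists of the simplices:

  0-simplices (3): P, Q, R

giving chain groups C_0 ≅ Z^3.

Now H_k = ker ∂_k / im ∂_{k+1}, so:

  H_0: rank C_0 − rank ∂_1 = 3 − 0 = 3, and there is no ∂_1, so H_0 = Z^3.

(K is a triangulation of a set of 3 points.)

H_0 = Z^3.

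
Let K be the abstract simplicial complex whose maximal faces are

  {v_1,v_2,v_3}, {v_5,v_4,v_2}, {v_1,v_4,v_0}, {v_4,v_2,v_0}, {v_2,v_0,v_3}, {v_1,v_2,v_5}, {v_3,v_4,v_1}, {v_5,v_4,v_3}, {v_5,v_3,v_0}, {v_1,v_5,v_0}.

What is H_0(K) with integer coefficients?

Order the vertices as v_0 < v_1 < v_2 < v_3 < v_4 < v_5. Listing each simplex with vertices in this order, K has dimension 2 with simplices:

  0-simplices (6): [v_0], [v_1], [v_2], [v_3], [v_4], [v_5]
  1-simplices (15): (15 of them)
  2-simplices (10): [v_0,v_1,v_4], [v_0,v_1,v_5], [v_0,v_2,v_3], [v_0,v_2,v_4], [v_0,v_3,v_5], [v_1,v_2,v_3], [v_1,v_2,v_5], [v_1,v_3,v_4], [v_2,v_4,v_5], [v_3,v_4,v_5]

Hence C_0 ≅ Z^6, C_1 ≅ Z^15, C_2 ≅ Z^10.

∂_1: C_1 → C_0 is given by ∂[p,q] = [q] − [p]. For instance
  ∂[v_1,v_4] = [v_4] − [v_1].
This gives a 6×15 integer matrix of rank 5; reducing to Smith normal form yields diagonal entries (1,1,1,1,1).

The boundary map ∂_2: C_2 → C_1 acts by ∂[p,q,r] = [q,r] − [p,r] + [p,q]. For instance
  ∂[v_3,v_4,v_5] = [v_4,v_5] − [v_3,v_5] + [v_3,v_4],
  ∂[v_0,v_3,v_5] = [v_3,v_5] − [v_0,v_5] + [v_0,v_3].
The 15×10 boundary matrix has rank 10 and Smith normal form diag(1,1,1,1,1,1,1,1,1,2).

Reading off H_k = ker ∂_k / im ∂_{k+1}:

  H_0: rank C_0 − rank ∂_1 = 6 − 5 = 1, and the invariant factors of ∂_1 are all 1, so H_0 = Z.

H_0 ≅ Z.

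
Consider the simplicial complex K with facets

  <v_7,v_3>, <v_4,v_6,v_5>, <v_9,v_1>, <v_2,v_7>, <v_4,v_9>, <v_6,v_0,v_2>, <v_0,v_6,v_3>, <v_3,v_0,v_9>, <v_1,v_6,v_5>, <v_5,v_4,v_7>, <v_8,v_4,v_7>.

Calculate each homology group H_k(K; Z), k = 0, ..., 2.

Fix the vertex order v_0 < v_1 < v_2 < v_3 < v_4 < v_5 < v_6 < v_7 < v_8 < v_9 and write every simplex with vertices in increasing order. Then dim K = 2 and the simplices of K are:

  0-simplices (10): [v_0], [v_1], [v_2], [v_3], [v_4], [v_5], [v_6], [v_7], [v_8], [v_9]
  1-simplices (20): (20 of them)
  2-simplices (7): [v_0,v_2,v_6], [v_0,v_3,v_6], [v_0,v_3,v_9], [v_1,v_5,v_6], [v_4,v_5,v_6], [v_4,v_5,v_7], [v_4,v_7,v_8]

Hence C_0 ≅ Z^10, C_1 ≅ Z^20, C_2 ≅ Z^7.

Boundary ∂_1: C_1 → C_0 is given by ∂[p,q] = [q] − [p]. For instance
  ∂[v_5,v_7] = [v_7] − [v_5].
As a 10×20 matrix over Z this has rank 9, with invariant factors (1,1,1,1,1,1,1,1,1).

Boundary ∂_2: C_2 → C_1 sends each 2-simplex [p,q,r] to [q,r] − [p,r] + [p,q]. For instance
  ∂[v_4,v_7,v_8] = [v_7,v_8] − [v_4,v_8] + [v_4,v_7],
  ∂[v_0,v_2,v_6] = [v_2,v_6] − [v_0,v_6] + [v_0,v_2].
This gives a 20×7 integer matrix of rank 7; reducing to Smith normal form yields diagonal entries (1,1,1,1,1,1,1).

Now H_k = ker ∂_k / im ∂_{k+1}, so:

  H_0: rank C_0 − rank ∂_1 = 10 − 9 = 1, and the invariant factors of ∂_1 are all 1, so H_0 = Z.
  H_1: rank ker ∂_1 − rank ∂_2 = (20 − 9) − 7 = 4, and the invariant factors of ∂_2 are all 1, so H_1 = Z^4.
  H_2: rank ker ∂_2 − rank ∂_3 = (7 − 7) − 0 = 0, and there is no ∂_3, so H_2 = 0.

H_0 ≅ Z,  H_1 ≅ Z^4,  H_2 = 0.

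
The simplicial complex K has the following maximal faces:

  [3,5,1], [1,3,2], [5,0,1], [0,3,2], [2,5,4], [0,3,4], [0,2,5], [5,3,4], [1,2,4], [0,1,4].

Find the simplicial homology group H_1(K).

Fix the vertex order 0 < 1 < 2 < 3 < 4 < 5 and write every simplex with vertices in increasing order. Then dim K = 2 and the simplices of K are:

  0-simplices (6): [0], [1], [2], [3], [4], [5]
  1-simplices (15): [0,1], [0,2], [0,3], [0,4], [0,5], [1,2], [1,3], [1,4], [1,5], [2,3], [2,4], [2,5], [3,4], [3,5], [4,5]
  2-simplices (10): [0,1,4], [0,1,5], [0,2,3], [0,2,5], [0,3,4], [1,2,3], [1,2,4], [1,3,5], [2,4,5], [3,4,5]

Hence C_0 ≅ Z^6, C_1 ≅ Z^15, C_2 ≅ Z^10.

Boundary ∂_1: C_1 → C_0 sends each edge [p,q] (with p < q) to q − p.
The 6×15 boundary matrix has rank 5 and Smith normal form diag(1,1,1,1,1).

The boundary map ∂_2: C_2 → C_1 sends each 2-simplex [p,q,r] to [q,r] − [p,r] + [p,q]. For instance
  ∂[1,2,4] = [2,4] − [1,4] + [1,2],
  ∂[3,4,5] = [4,5] − [3,5] + [3,4].
This gives a 15×10 integer matrix of rank 10; reducing to Smith normal form yields diagonal entries (1,1,1,1,1,1,1,1,1,2).

Computing H_k = (kernel of ∂_k) / (image of ∂_{k+1}):

  H_1: rank ker ∂_1 − rank ∂_2 = (15 − 5) − 10 = 0, and ∂_2 has invariant factor 2 > 1, so H_1 = Z/2Z.

(K is a triangulation of the real projective plane RP^2.)

H_1 = Z/2Z.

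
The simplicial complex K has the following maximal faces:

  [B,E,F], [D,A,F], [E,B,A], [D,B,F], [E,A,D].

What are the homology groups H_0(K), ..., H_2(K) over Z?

H_0 = Z,  H_1 = Z,  H_2 = 0.

We work with the vertex ordering A < B < D < E < F. The simplices of K, each written with vertices in increasing order, are:

  0-simplices (5): A, B, D, E, F
  1-simplices (10): AB, AD, AE, AF, BD, BE, BF, DE, DF, EF
  2-simplices (5): ABE, ADE, ADF, BDF, BEF

giving chain groups C_0 ≅ Z^5, C_1 ≅ Z^10, C_2 ≅ Z^5.

The boundary map ∂_1: C_1 → C_0 maps an edge to its endpoints' difference, ∂[p,q] = q − p.
The 5×10 boundary matrix has rank 4 and Smith normal form diag(1,1,1,1).

Boundary ∂_2: C_2 → C_1 maps a triangle to the signed sum of its edges. For instance
  ∂ADE = DE − AE + AD,
  ∂ABE = BE − AE + AB.
As a 10×5 matrix over Z this has rank 5, with invariant factors (1,1,1,1,1).

Computing H_k = (kernel of ∂_k) / (image of ∂_{k+1}):

  H_0: rank C_0 − rank ∂_1 = 5 − 4 = 1, and the invariant factors of ∂_1 are all 1, so H_0 = Z.
  H_1: rank ker ∂_1 − rank ∂_2 = (10 − 4) − 5 = 1, and the invariant factors of ∂_2 are all 1, so H_1 = Z.
  H_2: rank ker ∂_2 − rank ∂_3 = (5 − 5) − 0 = 0, and there is no ∂_3, so H_2 = 0.

As a check, the Euler characteristic is 5 − 10 + 5 = 0, which agrees with 1 − 1 + 0 = 0.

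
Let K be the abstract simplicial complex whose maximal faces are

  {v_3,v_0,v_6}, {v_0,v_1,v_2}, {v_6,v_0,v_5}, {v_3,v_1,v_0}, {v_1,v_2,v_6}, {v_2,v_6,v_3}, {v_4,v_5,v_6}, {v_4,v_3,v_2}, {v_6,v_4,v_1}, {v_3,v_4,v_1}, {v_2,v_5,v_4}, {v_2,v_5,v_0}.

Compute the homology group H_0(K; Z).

Fix the vertex order v_0 < v_1 < v_2 < v_3 < v_4 < v_5 < v_6 and write every simplex with vertices in increasing order. Then dim K = 2 and the simplices of K are:

  0-simplices (7): [v_0], [v_1], [v_2], [v_3], [v_4], [v_5], [v_6]
  1-simplices (18): (18 of them)
  2-simplices (12): (12 of them)

so the chain groups are C_0 ≅ Z^7, C_1 ≅ Z^18, C_2 ≅ Z^12.

∂_1: C_1 → C_0 is given by ∂[p,q] = [q] − [p].
This gives a 7×18 integer matrix of rank 6; reducing to Smith normal form yields diagonal entries (1,1,1,1,1,1).

Boundary ∂_2: C_2 → C_1 sends each 2-simplex [p,q,r] to [q,r] − [p,r] + [p,q]. For instance
  ∂[v_0,v_5,v_6] = [v_5,v_6] − [v_0,v_6] + [v_0,v_5],
  ∂[v_1,v_2,v_6] = [v_2,v_6] − [v_1,v_6] + [v_1,v_2].
The resulting 18×12 matrix has rank 12, and its Smith normal form has invariant factors (1,1,1,1,1,1,1,1,1,1,1,2).

Reading off H_k = ker ∂_k / im ∂_{k+1}:

  H_0: rank C_0 − rank ∂_1 = 7 − 6 = 1, and the invariant factors of ∂_1 are all 1, so H_0 ≅ Z.

H_0 ≅ Z.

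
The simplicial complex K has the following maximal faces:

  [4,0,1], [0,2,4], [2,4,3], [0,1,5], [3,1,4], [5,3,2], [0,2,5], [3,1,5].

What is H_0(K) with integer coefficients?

H_0 = Z.

Fix the vertex order 0 < 1 < 2 < 3 < 4 < 5 and write every simplex with vertices in increasing order. Then dim K = 2 and the simplices of K are:

  0-simplices (6): [0], [1], [2], [3], [4], [5]
  1-simplices (12): [0,1], [0,2], [0,4], [0,5], [1,3], [1,4], [1,5], [2,3], [2,4], [2,5], [3,4], [3,5]
  2-simplices (8): [0,1,4], [0,1,5], [0,2,4], [0,2,5], [1,3,4], [1,3,5], [2,3,4], [2,3,5]

Hence C_0 ≅ Z^6, C_1 ≅ Z^12, C_2 ≅ Z^8.

Boundary ∂_1: C_1 → C_0 is given by ∂[p,q] = [q] − [p]. For instance
  ∂[0,4] = [4] − [0].
The resulting 6×12 matrix has rank 5, and its Smith normal form has invariant factors (1,1,1,1,1).

∂_2: C_2 → C_1 sends each 2-simplex [p,q,r] to [q,r] − [p,r] + [p,q]. For instance
  ∂[2,3,5] = [3,5] − [2,5] + [2,3],
  ∂[1,3,4] = [3,4] − [1,4] + [1,3].
The resulting 12×8 matrix has rank 7, and its Smith normal form has invariant factors (1,1,1,1,1,1,1).

Computing H_k = (kernel of ∂_k) / (image of ∂_{k+1}):

  H_0: rank C_0 − rank ∂_1 = 6 − 5 = 1, and the invariant factors of ∂_1 are all 1, so H_0 = Z.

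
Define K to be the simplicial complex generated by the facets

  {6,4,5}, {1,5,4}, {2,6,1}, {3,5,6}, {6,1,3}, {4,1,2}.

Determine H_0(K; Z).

Fix the vertex order 1 < 2 < 3 < 4 < 5 < 6 and write every simplex with vertices in increasing order. Then dim K = 2 and the simplices of K are:

  0-simplices (6): [1], [2], [3], [4], [5], [6]
  1-simplices (12): [1,2], [1,3], [1,4], [1,5], [1,6], [2,4], [2,6], [3,5], [3,6], [4,5], [4,6], [5,6]
  2-simplices (6): [1,2,4], [1,2,6], [1,3,6], [1,4,5], [3,5,6], [4,5,6]

so the chain groups are C_0 ≅ Z^6, C_1 ≅ Z^12, C_2 ≅ Z^6.

The boundary map ∂_1: C_1 → C_0 maps an edge to its endpoints' difference, ∂[p,q] = q − p. For instance
  ∂[4,6] = [6] − [4].
The resulting 6×12 matrix has rank 5, and its Smith normal form has invariant factors (1,1,1,1,1).

The boundary map ∂_2: C_2 → C_1 sends each 2-simplex [p,q,r] to [q,r] − [p,r] + [p,q]. For instance
  ∂[1,3,6] = [3,6] − [1,6] + [1,3],
  ∂[1,4,5] = [4,5] − [1,5] + [1,4].
The resulting 12×6 matrix has rank 6, and its Smith normal form has invariant factors (1,1,1,1,1,1).

From H_k ≅ ker(∂_k) / im(∂_{k+1}) we obtain:

  H_0: rank C_0 − rank ∂_1 = 6 − 5 = 1, and the invariant factors of ∂_1 are all 1, so H_0 = Z.

H_0 ≅ Z.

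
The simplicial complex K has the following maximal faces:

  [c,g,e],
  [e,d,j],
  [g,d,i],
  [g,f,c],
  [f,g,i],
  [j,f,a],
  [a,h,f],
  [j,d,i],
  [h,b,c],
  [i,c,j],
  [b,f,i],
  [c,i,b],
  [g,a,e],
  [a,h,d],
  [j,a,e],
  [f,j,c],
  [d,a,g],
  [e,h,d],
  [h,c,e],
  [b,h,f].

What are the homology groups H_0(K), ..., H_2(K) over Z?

Take the total order a < b < c < d < e < f < g < h < i < j on the vertex set. Then K (dimension 2) consists of the simplices:

  0-simplices (10): a, b, c, d, e, f, g, h, i, j
  1-simplices (30): ad, ae, af, ag, ah, aj, bc, bf, bh, bi, ce, cf, cg, ch, ci, cj, de, dg, dh, di, dj, eg, eh, ej, fg, fh, fi, fj, gi, ij
  2-simplices (20): adg, adh, aeg, aej, afh, afj, bch, bci, bfh, bfi, ceg, ceh, cfg, cfj, cij, deh, dej, dgi, dij, fgi

giving chain groups C_0 ≅ Z^10, C_1 ≅ Z^30, C_2 ≅ Z^20.

∂_1: C_1 → C_0 maps an edge to its endpoints' difference, ∂[p,q] = q − p. For instance
  ∂aj = j − a.
The resulting 10×30 matrix has rank 9, and its Smith normal form has invariant factors (1,1,1,1,1,1,1,1,1).

∂_2: C_2 → C_1 acts by ∂[p,q,r] = [q,r] − [p,r] + [p,q]. For instance
  ∂aej = ej − aj + ae,
  ∂dej = ej − dj + de.
The 30×20 boundary matrix has rank 20 and Smith normal form diag(1,1,1,1,1,1,1,1,1,1,1,1,1,1,1,1,1,1,1,2).

Computing H_k = (kernel of ∂_k) / (image of ∂_{k+1}):

  H_0: rank C_0 − rank ∂_1 = 10 − 9 = 1, and the invariant factors of ∂_1 are all 1, so H_0 = Z.
  H_1: rank ker ∂_1 − rank ∂_2 = (30 − 9) − 20 = 1, and ∂_2 has invariant factor 2 > 1, so H_1 = Z ⊕ Z/2.
  H_2: rank ker ∂_2 − rank ∂_3 = (20 − 20) − 0 = 0, and there is no ∂_3, so H_2 = 0.

H_0 = Z,  H_1 = Z ⊕ Z/2,  H_2 = 0.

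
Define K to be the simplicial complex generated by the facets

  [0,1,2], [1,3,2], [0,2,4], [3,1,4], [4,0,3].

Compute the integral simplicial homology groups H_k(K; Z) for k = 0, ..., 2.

We work with the vertex ordering 0 < 1 < 2 < 3 < 4. The simplices of K, each written with vertices in increasing order, are:

  0-simplices (5): [0], [1], [2], [3], [4]
  1-simplices (10): [0,1], [0,2], [0,3], [0,4], [1,2], [1,3], [1,4], [2,3], [2,4], [3,4]
  2-simplices (5): [0,1,2], [0,2,4], [0,3,4], [1,2,3], [1,3,4]

so the chain groups are C_0 ≅ Z^5, C_1 ≅ Z^10, C_2 ≅ Z^5.

∂_1: C_1 → C_0 sends each edge [p,q] (with p < q) to q − p.
The resulting 5×10 matrix has rank 4, and its Smith normal form has invariant factors (1,1,1,1).

∂_2: C_2 → C_1 sends each 2-simplex [p,q,r] to [q,r] − [p,r] + [p,q]. For instance
  ∂[1,2,3] = [2,3] − [1,3] + [1,2],
  ∂[0,2,4] = [2,4] − [0,4] + [0,2].
This gives a 10×5 integer matrix of rank 5; reducing to Smith normal form yields diagonal entries (1,1,1,1,1).

Computing H_k = (kernel of ∂_k) / (image of ∂_{k+1}):

  H_0: rank C_0 − rank ∂_1 = 5 − 4 = 1, and the invariant factors of ∂_1 are all 1, so H_0 = Z.
  H_1: rank ker ∂_1 − rank ∂_2 = (10 − 4) − 5 = 1, and the invariant factors of ∂_2 are all 1, so H_1 = Z.
  H_2: rank ker ∂_2 − rank ∂_3 = (5 − 5) − 0 = 0, and there is no ∂_3, so H_2 = 0.

As a check, the Euler characteristic is 5 − 10 + 5 = 0, which agrees with 1 − 1 + 0 = 0.
(K is a triangulation of the Möbius band.)

H_0 ≅ Z,  H_1 ≅ Z,  H_2 = 0.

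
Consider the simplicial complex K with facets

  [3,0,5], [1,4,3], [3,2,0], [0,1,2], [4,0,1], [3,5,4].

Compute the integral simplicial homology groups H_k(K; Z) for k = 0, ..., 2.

Fix the vertex order 0 < 1 < 2 < 3 < 4 < 5 and write every simplex with vertices in increasing order. Then dim K = 2 and the simplices of K are:

  0-simplices (6): [0], [1], [2], [3], [4], [5]
  1-simplices (12): [0,1], [0,2], [0,3], [0,4], [0,5], [1,2], [1,3], [1,4], [2,3], [3,4], [3,5], [4,5]
  2-simplices (6): [0,1,2], [0,1,4], [0,2,3], [0,3,5], [1,3,4], [3,4,5]

Hence C_0 ≅ Z^6, C_1 ≅ Z^12, C_2 ≅ Z^6.

∂_1: C_1 → C_0 sends each edge [p,q] (with p < q) to q − p. For instance
  ∂[0,4] = [4] − [0].
As a 6×12 matrix over Z this has rank 5, with invariant factors (1,1,1,1,1).

∂_2: C_2 → C_1 acts by ∂[p,q,r] = [q,r] − [p,r] + [p,q]. For instance
  ∂[0,3,5] = [3,5] − [0,5] + [0,3],
  ∂[3,4,5] = [4,5] − [3,5] + [3,4].
As a 12×6 matrix over Z this has rank 6, with invariant factors (1,1,1,1,1,1).

Reading off H_k = ker ∂_k / im ∂_{k+1}:

  H_0: rank C_0 − rank ∂_1 = 6 − 5 = 1, and the invariant factors of ∂_1 are all 1, so H_0 ≅ Z.
  H_1: rank ker ∂_1 − rank ∂_2 = (12 − 5) − 6 = 1, and the invariant factors of ∂_2 are all 1, so H_1 ≅ Z.
  H_2: rank ker ∂_2 − rank ∂_3 = (6 − 6) − 0 = 0, and there is no ∂_3, so H_2 ≅ 0.

H_0 = Z,  H_1 = Z,  H_2 = 0.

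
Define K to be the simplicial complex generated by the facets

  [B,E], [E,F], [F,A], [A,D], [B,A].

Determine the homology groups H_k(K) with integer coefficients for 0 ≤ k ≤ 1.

H_0 = Z,  H_1 = Z.

Fix the vertex order A < B < D < E < F and write every simplex with vertices in increasing order. Then dim K = 1 and the simplices of K are:

  0-simplices (5): A, B, D, E, F
  1-simplices (5): AB, AD, AF, BE, EF

so the chain groups are C_0 ≅ Z^5, C_1 ≅ Z^5.

∂_1: C_1 → C_0 sends each edge [p,q] (with p < q) to q − p.
The 5×5 boundary matrix has rank 4 and Smith normal form diag(1,1,1,1).

Computing H_k = (kernel of ∂_k) / (image of ∂_{k+1}):

  H_0: rank C_0 − rank ∂_1 = 5 − 4 = 1, and the invariant factors of ∂_1 are all 1, so H_0 ≅ Z.
  H_1: rank ker ∂_1 − rank ∂_2 = (5 − 4) − 0 = 1, and there is no ∂_2, so H_1 ≅ Z.

As a check, the Euler characteristic is 5 − 5 = 0, which agrees with 1 − 1 = 0.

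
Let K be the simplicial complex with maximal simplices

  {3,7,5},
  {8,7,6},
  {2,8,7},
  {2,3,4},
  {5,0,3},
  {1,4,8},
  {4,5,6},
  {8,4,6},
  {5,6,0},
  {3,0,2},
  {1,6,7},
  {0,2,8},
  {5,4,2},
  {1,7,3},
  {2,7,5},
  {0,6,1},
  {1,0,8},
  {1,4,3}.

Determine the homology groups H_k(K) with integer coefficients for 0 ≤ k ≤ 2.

H_0 ≅ Z,  H_1 ≅ Z ⊕ Z/2Z,  H_2 = 0.

Order the vertices as 0 < 1 < 2 < 3 < 4 < 5 < 6 < 7 < 8. Listing each simplex with vertices in this order, K has dimension 2 with simplices:

  0-simplices (9): [0], [1], [2], [3], [4], [5], [6], [7], [8]
  1-simplices (27): (27 of them)
  2-simplices (18): [0,1,6], [0,1,8], [0,2,3], [0,2,8], [0,3,5], [0,5,6], [1,3,4], [1,3,7], [1,4,8], [1,6,7], [2,3,4], [2,4,5], [2,5,7], [2,7,8], [3,5,7], [4,5,6], [4,6,8], [6,7,8]

Hence C_0 ≅ Z^9, C_1 ≅ Z^27, C_2 ≅ Z^18.

The boundary map ∂_1: C_1 → C_0 maps an edge to its endpoints' difference, ∂[p,q] = q − p.
As a 9×27 matrix over Z this has rank 8, with invariant factors (1,1,1,1,1,1,1,1).

∂_2: C_2 → C_1 acts by ∂[p,q,r] = [q,r] − [p,r] + [p,q]. For instance
  ∂[1,3,7] = [3,7] − [1,7] + [1,3],
  ∂[2,5,7] = [5,7] − [2,7] + [2,5].
As a 27×18 matrix over Z this has rank 18, with invariant factors (1,1,1,1,1,1,1,1,1,1,1,1,1,1,1,1,1,2).

Reading off H_k = ker ∂_k / im ∂_{k+1}:

  H_0: rank C_0 − rank ∂_1 = 9 − 8 = 1, and the invariant factors of ∂_1 are all 1, so H_0 = Z.
  H_1: rank ker ∂_1 − rank ∂_2 = (27 − 8) − 18 = 1, and ∂_2 has invariant factor 2 > 1, so H_1 = Z ⊕ Z/2Z.
  H_2: rank ker ∂_2 − rank ∂_3 = (18 − 18) − 0 = 0, and there is no ∂_3, so H_2 = 0.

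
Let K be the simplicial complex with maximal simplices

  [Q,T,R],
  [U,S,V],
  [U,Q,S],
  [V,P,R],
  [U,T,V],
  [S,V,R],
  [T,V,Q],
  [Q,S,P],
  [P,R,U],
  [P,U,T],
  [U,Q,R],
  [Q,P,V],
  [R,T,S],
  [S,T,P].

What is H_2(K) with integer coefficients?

Fix the vertex order P < Q < R < S < T < U < V and write every simplex with vertices in increasing order. Then dim K = 2 and the simplices of K are:

  0-simplices (7): P, Q, R, S, T, U, V
  1-simplices (21): PQ, PR, PS, PT, PU, PV, QR, QS, QT, QU, QV, RS, RT, RU, RV, ST, SU, SV, TU, TV, UV
  2-simplices (14): PQS, PQV, PRU, PRV, PST, PTU, QRT, QRU, QSU, QTV, RST, RSV, SUV, TUV

Hence C_0 ≅ Z^7, C_1 ≅ Z^21, C_2 ≅ Z^14.

∂_1: C_1 → C_0 is given by ∂[p,q] = [q] − [p]. For instance
  ∂TV = V − T.
As a 7×21 matrix over Z this has rank 6, with invariant factors (1,1,1,1,1,1).

The boundary map ∂_2: C_2 → C_1 sends each 2-simplex [p,q,r] to [q,r] − [p,r] + [p,q]. For instance
  ∂PQV = QV − PV + PQ,
  ∂QTV = TV − QV + QT.
The 21×14 boundary matrix has rank 13 and Smith normal form diag(1,1,1,1,1,1,1,1,1,1,1,1,1).

Computing H_k = (kernel of ∂_k) / (image of ∂_{k+1}):

  H_2: rank ker ∂_2 − rank ∂_3 = (14 − 13) − 0 = 1, and there is no ∂_3, so H_2 = Z.

H_2 ≅ Z.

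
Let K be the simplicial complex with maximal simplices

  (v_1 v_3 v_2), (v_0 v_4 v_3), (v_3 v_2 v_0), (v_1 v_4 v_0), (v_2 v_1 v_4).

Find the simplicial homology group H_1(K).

We work with the vertex ordering v_0 < v_1 < v_2 < v_3 < v_4. The simplices of K, each written with vertices in increasing order, are:

  0-simplices (5): [v_0], [v_1], [v_2], [v_3], [v_4]
  1-simplices (10): [v_0,v_1], [v_0,v_2], [v_0,v_3], [v_0,v_4], [v_1,v_2], [v_1,v_3], [v_1,v_4], [v_2,v_3], [v_2,v_4], [v_3,v_4]
  2-simplices (5): [v_0,v_1,v_4], [v_0,v_2,v_3], [v_0,v_3,v_4], [v_1,v_2,v_3], [v_1,v_2,v_4]

so the chain groups are C_0 ≅ Z^5, C_1 ≅ Z^10, C_2 ≅ Z^5.

∂_1: C_1 → C_0 sends each edge [p,q] (with p < q) to q − p. For instance
  ∂[v_0,v_1] = [v_1] − [v_0].
The 5×10 boundary matrix has rank 4 and Smith normal form diag(1,1,1,1).

Boundary ∂_2: C_2 → C_1 sends each 2-simplex [p,q,r] to [q,r] − [p,r] + [p,q]. For instance
  ∂[v_0,v_1,v_4] = [v_1,v_4] − [v_0,v_4] + [v_0,v_1],
  ∂[v_0,v_2,v_3] = [v_2,v_3] − [v_0,v_3] + [v_0,v_2].
This gives a 10×5 integer matrix of rank 5; reducing to Smith normal form yields diagonal entries (1,1,1,1,1).

Reading off H_k = ker ∂_k / im ∂_{k+1}:

  H_1: rank ker ∂_1 − rank ∂_2 = (10 − 4) − 5 = 1, and the invariant factors of ∂_2 are all 1, so H_1 = Z.

H_1 = Z.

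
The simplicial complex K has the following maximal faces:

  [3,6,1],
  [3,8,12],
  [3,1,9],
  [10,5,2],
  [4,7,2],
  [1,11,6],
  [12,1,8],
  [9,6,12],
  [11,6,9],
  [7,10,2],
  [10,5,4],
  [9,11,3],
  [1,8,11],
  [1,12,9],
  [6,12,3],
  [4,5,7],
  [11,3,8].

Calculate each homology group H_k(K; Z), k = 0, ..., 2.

H_0 = Z^2,  H_1 = Z ⊕ Z_2,  H_2 = 0.

Order the vertices as 1 < 2 < 3 < 4 < 5 < 6 < 7 < 8 < 9 < 10 < 11 < 12. Listing each simplex with vertices in this order, K has dimension 2 with simplices:

  0-simplices (12): [1], [2], [3], [4], [5], [6], [7], [8], [9], [10], [11], [12]
  1-simplices (28): (28 of them)
  2-simplices (17): (17 of them)

Hence C_0 ≅ Z^12, C_1 ≅ Z^28, C_2 ≅ Z^17.

The boundary map ∂_1: C_1 → C_0 sends each edge [p,q] (with p < q) to q − p.
This gives a 12×28 integer matrix of rank 10; reducing to Smith normal form yields diagonal entries (1,1,1,1,1,1,1,1,1,1).

The boundary map ∂_2: C_2 → C_1 acts by ∂[p,q,r] = [q,r] − [p,r] + [p,q]. For instance
  ∂[6,9,11] = [9,11] − [6,11] + [6,9],
  ∂[1,8,11] = [8,11] − [1,11] + [1,8].
This gives a 28×17 integer matrix of rank 17; reducing to Smith normal form yields diagonal entries (1,1,1,1,1,1,1,1,1,1,1,1,1,1,1,1,2).

Now H_k = ker ∂_k / im ∂_{k+1}, so:

  H_0: rank C_0 − rank ∂_1 = 12 − 10 = 2, and the invariant factors of ∂_1 are all 1, so H_0 ≅ Z^2.
  H_1: rank ker ∂_1 − rank ∂_2 = (28 − 10) − 17 = 1, and ∂_2 has invariant factor 2 > 1, so H_1 ≅ Z ⊕ Z_2.
  H_2: rank ker ∂_2 − rank ∂_3 = (17 − 17) − 0 = 0, and there is no ∂_3, so H_2 ≅ 0.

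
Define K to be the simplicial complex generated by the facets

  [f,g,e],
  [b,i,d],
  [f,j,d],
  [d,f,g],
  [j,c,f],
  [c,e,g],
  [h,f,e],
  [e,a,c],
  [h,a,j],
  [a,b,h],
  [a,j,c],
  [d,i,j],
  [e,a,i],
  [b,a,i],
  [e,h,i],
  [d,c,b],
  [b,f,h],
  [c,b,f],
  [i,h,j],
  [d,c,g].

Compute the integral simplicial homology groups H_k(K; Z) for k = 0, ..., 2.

Order the vertices as a < b < c < d < e < f < g < h < i < j. Listing each simplex with vertices in this order, K has dimension 2 with simplices:

  0-simplices (10): a, b, c, d, e, f, g, h, i, j
  1-simplices (30): ab, ac, ae, ah, ai, aj, bc, bd, bf, bh, bi, cd, ce, cf, cg, cj, df, dg, di, dj, ef, eg, eh, ei, fg, fh, fj, hi, hj, ij
  2-simplices (20): abh, abi, ace, acj, aei, ahj, bcd, bcf, bdi, bfh, cdg, ceg, cfj, dfg, dfj, dij, efg, efh, ehi, hij

giving chain groups C_0 ≅ Z^10, C_1 ≅ Z^30, C_2 ≅ Z^20.

∂_1: C_1 → C_0 maps an edge to its endpoints' difference, ∂[p,q] = q − p. For instance
  ∂bi = i − b.
The resulting 10×30 matrix has rank 9, and its Smith normal form has invariant factors (1,1,1,1,1,1,1,1,1).

The boundary map ∂_2: C_2 → C_1 maps a triangle to the signed sum of its edges. For instance
  ∂bcf = cf − bf + bc,
  ∂dfj = fj − dj + df.
This gives a 30×20 integer matrix of rank 20; reducing to Smith normal form yields diagonal entries (1,1,1,1,1,1,1,1,1,1,1,1,1,1,1,1,1,1,1,2).

From H_k ≅ ker(∂_k) / im(∂_{k+1}) we obtain:

  H_0: rank C_0 − rank ∂_1 = 10 − 9 = 1, and the invariant factors of ∂_1 are all 1, so H_0 = Z.
  H_1: rank ker ∂_1 − rank ∂_2 = (30 − 9) − 20 = 1, and ∂_2 has invariant factor 2 > 1, so H_1 = Z ⊕ Z/2.
  H_2: rank ker ∂_2 − rank ∂_3 = (20 − 20) − 0 = 0, and there is no ∂_3, so H_2 = 0.

H_0 ≅ Z,  H_1 ≅ Z ⊕ Z/2,  H_2 = 0.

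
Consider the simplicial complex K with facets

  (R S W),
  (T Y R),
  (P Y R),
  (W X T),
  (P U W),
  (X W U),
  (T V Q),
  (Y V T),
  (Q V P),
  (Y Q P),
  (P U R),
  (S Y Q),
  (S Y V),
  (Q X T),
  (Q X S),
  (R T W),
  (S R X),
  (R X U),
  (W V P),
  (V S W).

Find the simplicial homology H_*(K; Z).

Take the total order P < Q < R < S < T < U < V < W < X < Y on the vertex set. Then K (dimension 2) consists of the simplices:

  0-simplices (10): P, Q, R, S, T, U, V, W, X, Y
  1-simplices (30): PQ, PR, PU, PV, PW, PY, QS, QT, QV, QX, QY, RS, RT, RU, RW, RX, RY, SV, SW, SX, SY, TV, TW, TX, TY, UW, UX, VW, VY, WX
  2-simplices (20): PQV, PQY, PRU, PRY, PUW, PVW, QSX, QSY, QTV, QTX, RSW, RSX, RTW, RTY, RUX, SVW, SVY, TVY, TWX, UWX

so the chain groups are C_0 ≅ Z^10, C_1 ≅ Z^30, C_2 ≅ Z^20.

The boundary map ∂_1: C_1 → C_0 sends each edge [p,q] (with p < q) to q − p. For instance
  ∂RX = X − R.
The 10×30 boundary matrix has rank 9 and Smith normal form diag(1,1,1,1,1,1,1,1,1).

∂_2: C_2 → C_1 maps a triangle to the signed sum of its edges. For instance
  ∂RUX = UX − RX + RU,
  ∂TVY = VY − TY + TV.
This gives a 30×20 integer matrix of rank 20; reducing to Smith normal form yields diagonal entries (1,1,1,1,1,1,1,1,1,1,1,1,1,1,1,1,1,1,1,2).

From H_k ≅ ker(∂_k) / im(∂_{k+1}) we obtain:

  H_0: rank C_0 − rank ∂_1 = 10 − 9 = 1, and the invariant factors of ∂_1 are all 1, so H_0 = Z.
  H_1: rank ker ∂_1 − rank ∂_2 = (30 − 9) − 20 = 1, and ∂_2 has invariant factor 2 > 1, so H_1 = Z ⊕ Z_2.
  H_2: rank ker ∂_2 − rank ∂_3 = (20 − 20) − 0 = 0, and there is no ∂_3, so H_2 = 0.

As a check, the Euler characteristic is 10 − 30 + 20 = 0, which agrees with 1 − 1 + 0 = 0.

H_0 = Z,  H_1 = Z ⊕ Z_2,  H_2 = 0.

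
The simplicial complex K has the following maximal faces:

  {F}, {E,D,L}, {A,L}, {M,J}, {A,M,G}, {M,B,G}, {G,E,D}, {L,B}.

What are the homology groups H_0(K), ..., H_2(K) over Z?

H_0 = Z^2,  H_1 = Z^2,  H_2 = 0.

Fix the vertex order A < B < D < E < F < G < J < L < M and write every simplex with vertices in increasing order. Then dim K = 2 and the simplices of K are:

  0-simplices (9): A, B, D, E, F, G, J, L, M
  1-simplices (13): AG, AL, AM, BG, BL, BM, DE, DG, DL, EG, EL, GM, JM
  2-simplices (4): AGM, BGM, DEG, DEL

so the chain groups are C_0 ≅ Z^9, C_1 ≅ Z^13, C_2 ≅ Z^4.

∂_1: C_1 → C_0 is given by ∂[p,q] = [q] − [p].
The resulting 9×13 matrix has rank 7, and its Smith normal form has invariant factors (1,1,1,1,1,1,1).

The boundary map ∂_2: C_2 → C_1 sends each 2-simplex [p,q,r] to [q,r] − [p,r] + [p,q]. For instance
  ∂AGM = GM − AM + AG,
  ∂DEL = EL − DL + DE.
The 13×4 boundary matrix has rank 4 and Smith normal form diag(1,1,1,1).

From H_k ≅ ker(∂_k) / im(∂_{k+1}) we obtain:

  H_0: rank C_0 − rank ∂_1 = 9 − 7 = 2, and the invariant factors of ∂_1 are all 1, so H_0 ≅ Z^2.
  H_1: rank ker ∂_1 − rank ∂_2 = (13 − 7) − 4 = 2, and the invariant factors of ∂_2 are all 1, so H_1 ≅ Z^2.
  H_2: rank ker ∂_2 − rank ∂_3 = (4 − 4) − 0 = 0, and there is no ∂_3, so H_2 ≅ 0.

As a check, the Euler characteristic is 9 − 13 + 4 = 0, which agrees with 2 − 2 + 0 = 0.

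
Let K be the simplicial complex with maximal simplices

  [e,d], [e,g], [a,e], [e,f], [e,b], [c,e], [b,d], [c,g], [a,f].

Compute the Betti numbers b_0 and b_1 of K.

We work with the vertex ordering a < b < c < d < e < f < g. The simplices of K, each written with vertices in increasing order, are:

  0-simplices (7): a, b, c, d, e, f, g
  1-simplices (9): ae, af, bd, be, ce, cg, de, ef, eg

so the chain groups are C_0 ≅ Z^7, C_1 ≅ Z^9.

The boundary map ∂_1: C_1 → C_0 sends each edge [p,q] (with p < q) to q − p. For instance
  ∂af = f − a.
This gives a 7×9 integer matrix of rank 6; reducing to Smith normal form yields diagonal entries (1,1,1,1,1,1).

Computing H_k = (kernel of ∂_k) / (image of ∂_{k+1}):

  H_0: rank C_0 − rank ∂_1 = 7 − 6 = 1, and the invariant factors of ∂_1 are all 1, so H_0 ≅ Z.
  H_1: rank ker ∂_1 − rank ∂_2 = (9 − 6) − 0 = 3, and there is no ∂_2, so H_1 ≅ Z^3.

As a check, the Euler characteristic is 7 − 9 = -2, which agrees with 1 − 3 = -2.
(K is a triangulation of a wedge of 3 circles.)

Hence the Betti numbers are b_0 = 1, b_1 = 3.

b_0 = 1, b_1 = 3.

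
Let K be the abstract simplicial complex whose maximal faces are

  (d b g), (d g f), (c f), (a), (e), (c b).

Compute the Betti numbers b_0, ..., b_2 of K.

b_0 = 3, b_1 = 1, b_2 = 0.

K has 7 vertices, 7 edges, 2 triangles.
rank ∂_0 = 0, rank ∂_1 = 4 ⇒ b_0 = 7 − 0 − 4 = 3; all invariant factors of ∂_1 are 1 so no torsion. So H_0 ≅ Z^3.
rank ∂_1 = 4, rank ∂_2 = 2 ⇒ b_1 = 7 − 4 − 2 = 1; all invariant factors of ∂_2 are 1 so no torsion. So H_1 ≅ Z.
rank ∂_2 = 2, rank ∂_3 = 0 ⇒ b_2 = 2 − 2 − 0 = 0. So H_2 ≅ 0.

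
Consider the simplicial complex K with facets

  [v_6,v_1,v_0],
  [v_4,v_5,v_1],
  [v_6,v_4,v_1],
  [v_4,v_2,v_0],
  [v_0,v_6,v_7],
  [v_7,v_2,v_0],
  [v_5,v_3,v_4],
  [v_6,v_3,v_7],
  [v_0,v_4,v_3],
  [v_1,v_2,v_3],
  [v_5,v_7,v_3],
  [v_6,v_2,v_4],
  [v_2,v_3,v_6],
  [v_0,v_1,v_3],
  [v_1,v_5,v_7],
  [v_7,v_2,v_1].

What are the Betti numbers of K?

Order the vertices as v_0 < v_1 < v_2 < v_3 < v_4 < v_5 < v_6 < v_7. Listing each simplex with vertices in this order, K has dimension 2 with simplices:

  0-simplices (8): [v_0], [v_1], [v_2], [v_3], [v_4], [v_5], [v_6], [v_7]
  1-simplices (24): (24 of them)
  2-simplices (16): (16 of them)

Hence C_0 ≅ Z^8, C_1 ≅ Z^24, C_2 ≅ Z^16.

The boundary map ∂_1: C_1 → C_0 maps an edge to its endpoints' difference, ∂[p,q] = q − p. For instance
  ∂[v_5,v_7] = [v_7] − [v_5].
As a 8×24 matrix over Z this has rank 7, with invariant factors (1,1,1,1,1,1,1).

∂_2: C_2 → C_1 sends each 2-simplex [p,q,r] to [q,r] − [p,r] + [p,q]. For instance
  ∂[v_0,v_2,v_4] = [v_2,v_4] − [v_0,v_4] + [v_0,v_2],
  ∂[v_3,v_6,v_7] = [v_6,v_7] − [v_3,v_7] + [v_3,v_6].
The 24×16 boundary matrix has rank 15 and Smith normal form diag(1,1,1,1,1,1,1,1,1,1,1,1,1,1,1).

Computing H_k = (kernel of ∂_k) / (image of ∂_{k+1}):

  H_0: rank C_0 − rank ∂_1 = 8 − 7 = 1, and the invariant factors of ∂_1 are all 1, so H_0 ≅ Z.
  H_1: rank ker ∂_1 − rank ∂_2 = (24 − 7) − 15 = 2, and the invariant factors of ∂_2 are all 1, so H_1 ≅ Z^2.
  H_2: rank ker ∂_2 − rank ∂_3 = (16 − 15) − 0 = 1, and there is no ∂_3, so H_2 ≅ Z.

Hence the Betti numbers are b_0 = 1, b_1 = 2, b_2 = 1.

b_0 = 1, b_1 = 2, b_2 = 1.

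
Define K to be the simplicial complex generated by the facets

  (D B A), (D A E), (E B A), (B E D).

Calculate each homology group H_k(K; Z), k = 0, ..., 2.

We work with the vertex ordering A < B < D < E. The simplices of K, each written with vertices in increasing order, are:

  0-simplices (4): A, B, D, E
  1-simplices (6): AB, AD, AE, BD, BE, DE
  2-simplices (4): ABD, ABE, ADE, BDE

so the chain groups are C_0 ≅ Z^4, C_1 ≅ Z^6, C_2 ≅ Z^4.

Boundary ∂_1: C_1 → C_0 is given by ∂[p,q] = [q] − [p].
The resulting 4×6 matrix has rank 3, and its Smith normal form has invariant factors (1,1,1).

Boundary ∂_2: C_2 → C_1 sends each 2-simplex [p,q,r] to [q,r] − [p,r] + [p,q]. For instance
  ∂BDE = DE − BE + BD,
  ∂ABD = BD − AD + AB.
The 6×4 boundary matrix has rank 3 and Smith normal form diag(1,1,1).

Now H_k = ker ∂_k / im ∂_{k+1}, so:

  H_0: rank C_0 − rank ∂_1 = 4 − 3 = 1, and the invariant factors of ∂_1 are all 1, so H_0 = Z.
  H_1: rank ker ∂_1 − rank ∂_2 = (6 − 3) − 3 = 0, and the invariant factors of ∂_2 are all 1, so H_1 = 0.
  H_2: rank ker ∂_2 − rank ∂_3 = (4 − 3) − 0 = 1, and there is no ∂_3, so H_2 = Z.

(K is a triangulation of the 2-sphere S^2.)

H_0 ≅ Z,  H_1 = 0,  H_2 ≅ Z.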